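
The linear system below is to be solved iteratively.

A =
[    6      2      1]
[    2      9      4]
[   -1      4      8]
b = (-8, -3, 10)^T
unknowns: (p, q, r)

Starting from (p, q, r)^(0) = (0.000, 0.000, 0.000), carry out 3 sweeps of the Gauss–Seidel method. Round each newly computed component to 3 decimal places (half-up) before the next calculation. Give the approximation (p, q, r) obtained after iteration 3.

(-1.388, -0.605, 1.379)

Iteration 1:
  p = (-8 - (2)·0.000 - (1)·0.000) / (6) = -1.333
  q = (-3 - (2)·-1.333 - (4)·0.000) / (9) = -0.037
  r = (10 - (-1)·-1.333 - (4)·-0.037) / (8) = 1.102
Iteration 2:
  p = (-8 - (2)·-0.037 - (1)·1.102) / (6) = -1.505
  q = (-3 - (2)·-1.505 - (4)·1.102) / (9) = -0.489
  r = (10 - (-1)·-1.505 - (4)·-0.489) / (8) = 1.306
Iteration 3:
  p = (-8 - (2)·-0.489 - (1)·1.306) / (6) = -1.388
  q = (-3 - (2)·-1.388 - (4)·1.306) / (9) = -0.605
  r = (10 - (-1)·-1.388 - (4)·-0.605) / (8) = 1.379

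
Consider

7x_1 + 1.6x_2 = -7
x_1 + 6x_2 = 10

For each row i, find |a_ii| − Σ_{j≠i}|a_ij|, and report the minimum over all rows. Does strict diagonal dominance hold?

row 1: |7| − (1.6) = 5.4
row 2: |6| − (1) = 5
minimum over rows = 5 → strictly diagonally dominant (convergence guaranteed)

5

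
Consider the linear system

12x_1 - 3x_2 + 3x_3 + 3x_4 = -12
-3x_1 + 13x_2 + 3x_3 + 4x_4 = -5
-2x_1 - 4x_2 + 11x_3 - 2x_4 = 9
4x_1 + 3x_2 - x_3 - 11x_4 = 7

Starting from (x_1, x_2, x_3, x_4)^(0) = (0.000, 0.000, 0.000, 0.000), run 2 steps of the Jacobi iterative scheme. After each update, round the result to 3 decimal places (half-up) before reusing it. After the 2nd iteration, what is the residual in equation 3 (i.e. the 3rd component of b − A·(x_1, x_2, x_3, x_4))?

-2.265

Iteration 1:
  x_1 = (-12 - (-3)·0.000 - (3)·0.000 - (3)·0.000) / (12) = -1.000
  x_2 = (-5 - (-3)·0.000 - (3)·0.000 - (4)·0.000) / (13) = -0.385
  x_3 = (9 - (-2)·0.000 - (-4)·0.000 - (-2)·0.000) / (11) = 0.818
  x_4 = (7 - (4)·0.000 - (3)·0.000 - (-1)·0.000) / (-11) = -0.636
Iteration 2:
  x_1 = (-12 - (-3)·-0.385 - (3)·0.818 - (3)·-0.636) / (12) = -1.142
  x_2 = (-5 - (-3)·-1.000 - (3)·0.818 - (4)·-0.636) / (13) = -0.608
  x_3 = (9 - (-2)·-1.000 - (-4)·-0.385 - (-2)·-0.636) / (11) = 0.381
  x_4 = (7 - (4)·-1.000 - (3)·-0.385 - (-1)·0.818) / (-11) = -1.179
Residual b − A·x = (2.274, 3.051, -2.265, 0.804)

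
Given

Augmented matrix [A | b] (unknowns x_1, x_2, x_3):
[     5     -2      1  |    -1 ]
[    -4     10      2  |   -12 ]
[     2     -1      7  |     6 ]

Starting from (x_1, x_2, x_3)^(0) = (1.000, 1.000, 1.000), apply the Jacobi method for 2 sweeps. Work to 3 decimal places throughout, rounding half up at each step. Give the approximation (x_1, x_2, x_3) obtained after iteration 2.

(-0.743, -1.343, 0.714)

Iteration 1:
  x_1 = (-1 - (-2)·1.000 - (1)·1.000) / (5) = 0.000
  x_2 = (-12 - (-4)·1.000 - (2)·1.000) / (10) = -1.000
  x_3 = (6 - (2)·1.000 - (-1)·1.000) / (7) = 0.714
Iteration 2:
  x_1 = (-1 - (-2)·-1.000 - (1)·0.714) / (5) = -0.743
  x_2 = (-12 - (-4)·0.000 - (2)·0.714) / (10) = -1.343
  x_3 = (6 - (2)·0.000 - (-1)·-1.000) / (7) = 0.714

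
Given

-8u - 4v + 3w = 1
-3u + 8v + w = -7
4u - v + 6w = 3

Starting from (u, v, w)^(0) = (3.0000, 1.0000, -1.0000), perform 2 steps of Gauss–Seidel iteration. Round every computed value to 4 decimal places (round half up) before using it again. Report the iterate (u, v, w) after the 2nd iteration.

(0.8047, -0.6956, -0.1524)

Iteration 1:
  u = (1 - (-4)·1.0000 - (3)·-1.0000) / (-8) = -1.0000
  v = (-7 - (-3)·-1.0000 - (1)·-1.0000) / (8) = -1.1250
  w = (3 - (4)·-1.0000 - (-1)·-1.1250) / (6) = 0.9792
Iteration 2:
  u = (1 - (-4)·-1.1250 - (3)·0.9792) / (-8) = 0.8047
  v = (-7 - (-3)·0.8047 - (1)·0.9792) / (8) = -0.6956
  w = (3 - (4)·0.8047 - (-1)·-0.6956) / (6) = -0.1524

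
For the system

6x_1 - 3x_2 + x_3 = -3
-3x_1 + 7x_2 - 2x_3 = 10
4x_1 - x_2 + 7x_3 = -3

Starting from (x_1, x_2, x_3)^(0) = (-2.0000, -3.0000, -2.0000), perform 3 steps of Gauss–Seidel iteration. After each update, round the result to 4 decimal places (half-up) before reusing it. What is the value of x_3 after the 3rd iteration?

Iteration 1:
  x_1 = (-3 - (-3)·-3.0000 - (1)·-2.0000) / (6) = -1.6667
  x_2 = (10 - (-3)·-1.6667 - (-2)·-2.0000) / (7) = 0.1428
  x_3 = (-3 - (4)·-1.6667 - (-1)·0.1428) / (7) = 0.5442
Iteration 2:
  x_1 = (-3 - (-3)·0.1428 - (1)·0.5442) / (6) = -0.5193
  x_2 = (10 - (-3)·-0.5193 - (-2)·0.5442) / (7) = 1.3615
  x_3 = (-3 - (4)·-0.5193 - (-1)·1.3615) / (7) = 0.0627
Iteration 3:
  x_1 = (-3 - (-3)·1.3615 - (1)·0.0627) / (6) = 0.1703
  x_2 = (10 - (-3)·0.1703 - (-2)·0.0627) / (7) = 1.5195
  x_3 = (-3 - (4)·0.1703 - (-1)·1.5195) / (7) = -0.3088

-0.3088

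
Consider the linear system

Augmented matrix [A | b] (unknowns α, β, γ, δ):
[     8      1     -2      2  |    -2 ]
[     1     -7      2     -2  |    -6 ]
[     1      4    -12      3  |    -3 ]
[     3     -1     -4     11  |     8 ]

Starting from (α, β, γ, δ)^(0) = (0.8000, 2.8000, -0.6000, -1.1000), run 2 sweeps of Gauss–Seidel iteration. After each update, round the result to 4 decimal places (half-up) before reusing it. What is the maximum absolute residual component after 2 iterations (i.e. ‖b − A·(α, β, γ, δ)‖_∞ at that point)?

Iteration 1:
  α = (-2 - (1)·2.8000 - (-2)·-0.6000 - (2)·-1.1000) / (8) = -0.4750
  β = (-6 - (1)·-0.4750 - (2)·-0.6000 - (-2)·-1.1000) / (-7) = 0.9321
  γ = (-3 - (1)·-0.4750 - (4)·0.9321 - (3)·-1.1000) / (-12) = 0.2461
  δ = (8 - (3)·-0.4750 - (-1)·0.9321 - (-4)·0.2461) / (11) = 1.0310
Iteration 2:
  α = (-2 - (1)·0.9321 - (-2)·0.2461 - (2)·1.0310) / (8) = -0.5627
  β = (-6 - (1)·-0.5627 - (2)·0.2461 - (-2)·1.0310) / (-7) = 0.5525
  γ = (-3 - (1)·-0.5627 - (4)·0.5525 - (3)·1.0310) / (-12) = 0.6450
  δ = (8 - (3)·-0.5627 - (-1)·0.5525 - (-4)·0.6450) / (11) = 1.1655
Residual b − A·x = (0.9081, -0.5288, -0.4038, 0.0001); ∞-norm = 0.9081

0.9081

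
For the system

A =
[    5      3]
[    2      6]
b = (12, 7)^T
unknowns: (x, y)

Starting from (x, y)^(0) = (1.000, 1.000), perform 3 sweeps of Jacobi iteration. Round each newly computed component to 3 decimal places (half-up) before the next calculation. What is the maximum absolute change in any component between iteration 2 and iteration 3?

Iteration 1:
  x = (12 - (3)·1.000) / (5) = 1.800
  y = (7 - (2)·1.000) / (6) = 0.833
Iteration 2:
  x = (12 - (3)·0.833) / (5) = 1.900
  y = (7 - (2)·1.800) / (6) = 0.567
Iteration 3:
  x = (12 - (3)·0.567) / (5) = 2.060
  y = (7 - (2)·1.900) / (6) = 0.533
Change: (0.160, -0.034) → max |·| = 0.160

0.160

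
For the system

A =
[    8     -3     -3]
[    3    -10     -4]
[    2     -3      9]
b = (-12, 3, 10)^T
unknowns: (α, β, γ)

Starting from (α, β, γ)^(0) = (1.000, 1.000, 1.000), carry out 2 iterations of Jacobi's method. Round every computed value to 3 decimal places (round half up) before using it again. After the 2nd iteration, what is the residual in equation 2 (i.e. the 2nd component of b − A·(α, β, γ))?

Iteration 1:
  α = (-12 - (-3)·1.000 - (-3)·1.000) / (8) = -0.750
  β = (3 - (3)·1.000 - (-4)·1.000) / (-10) = -0.400
  γ = (10 - (2)·1.000 - (-3)·1.000) / (9) = 1.222
Iteration 2:
  α = (-12 - (-3)·-0.400 - (-3)·1.222) / (8) = -1.192
  β = (3 - (3)·-0.750 - (-4)·1.222) / (-10) = -1.014
  γ = (10 - (2)·-0.750 - (-3)·-0.400) / (9) = 1.144
Residual b − A·x = (-2.074, 1.012, -0.954)

1.012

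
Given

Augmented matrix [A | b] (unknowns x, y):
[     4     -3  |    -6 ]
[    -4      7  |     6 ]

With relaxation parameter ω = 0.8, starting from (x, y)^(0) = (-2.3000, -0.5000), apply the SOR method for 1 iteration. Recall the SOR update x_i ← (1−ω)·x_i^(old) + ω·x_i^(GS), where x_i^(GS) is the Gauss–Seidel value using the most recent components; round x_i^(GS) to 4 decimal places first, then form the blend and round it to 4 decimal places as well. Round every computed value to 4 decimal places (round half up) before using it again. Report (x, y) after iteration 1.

Iteration 1:
  x: GS value = (-6 - (-3)·-0.5000) / (4) = -1.8750;  x ← (1−ω)·-2.3000 + ω·-1.8750 = -1.9600
  y: GS value = (6 - (-4)·-1.9600) / (7) = -0.2629;  y ← (1−ω)·-0.5000 + ω·-0.2629 = -0.3103

(-1.9600, -0.3103)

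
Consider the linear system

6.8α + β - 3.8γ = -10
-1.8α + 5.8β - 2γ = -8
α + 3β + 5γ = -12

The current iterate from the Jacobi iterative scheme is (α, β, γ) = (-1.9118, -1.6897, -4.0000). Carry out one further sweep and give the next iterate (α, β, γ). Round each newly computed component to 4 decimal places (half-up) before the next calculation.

One sweep:
  α = (-10 - (1)·-1.6897 - (-3.8)·-4.0000) / (6.8) = -3.4574
  β = (-8 - (-1.8)·-1.9118 - (-2)·-4.0000) / (5.8) = -3.3519
  γ = (-12 - (1)·-1.9118 - (3)·-1.6897) / (5) = -1.0038

(-3.4574, -3.3519, -1.0038)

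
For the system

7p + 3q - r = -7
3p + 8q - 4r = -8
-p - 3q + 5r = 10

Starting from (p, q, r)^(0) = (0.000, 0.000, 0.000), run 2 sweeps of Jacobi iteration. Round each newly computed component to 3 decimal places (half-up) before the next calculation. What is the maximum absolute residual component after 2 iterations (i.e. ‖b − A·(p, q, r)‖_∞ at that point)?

Iteration 1:
  p = (-7 - (3)·0.000 - (-1)·0.000) / (7) = -1.000
  q = (-8 - (3)·0.000 - (-4)·0.000) / (8) = -1.000
  r = (10 - (-1)·0.000 - (-3)·0.000) / (5) = 2.000
Iteration 2:
  p = (-7 - (3)·-1.000 - (-1)·2.000) / (7) = -0.286
  q = (-8 - (3)·-1.000 - (-4)·2.000) / (8) = 0.375
  r = (10 - (-1)·-1.000 - (-3)·-1.000) / (5) = 1.200
Residual b − A·x = (-4.923, -5.342, 4.839); ∞-norm = 5.342

5.342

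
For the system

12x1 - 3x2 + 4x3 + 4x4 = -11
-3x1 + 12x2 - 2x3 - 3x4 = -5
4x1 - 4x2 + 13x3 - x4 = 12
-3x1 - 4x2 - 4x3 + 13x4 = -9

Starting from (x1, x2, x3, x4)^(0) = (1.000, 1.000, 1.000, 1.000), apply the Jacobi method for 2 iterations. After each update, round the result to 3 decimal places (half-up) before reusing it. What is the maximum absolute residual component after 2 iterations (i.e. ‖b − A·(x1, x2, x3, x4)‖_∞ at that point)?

4.325

Iteration 1:
  x1 = (-11 - (-3)·1.000 - (4)·1.000 - (4)·1.000) / (12) = -1.333
  x2 = (-5 - (-3)·1.000 - (-2)·1.000 - (-3)·1.000) / (12) = 0.250
  x3 = (12 - (4)·1.000 - (-4)·1.000 - (-1)·1.000) / (13) = 1.000
  x4 = (-9 - (-3)·1.000 - (-4)·1.000 - (-4)·1.000) / (13) = 0.154
Iteration 2:
  x1 = (-11 - (-3)·0.250 - (4)·1.000 - (4)·0.154) / (12) = -1.239
  x2 = (-5 - (-3)·-1.333 - (-2)·1.000 - (-3)·0.154) / (12) = -0.545
  x3 = (12 - (4)·-1.333 - (-4)·0.250 - (-1)·0.154) / (13) = 1.422
  x4 = (-9 - (-3)·-1.333 - (-4)·0.250 - (-4)·1.000) / (13) = -0.615
Residual b − A·x = (-0.995, -1.178, -4.325, -1.214); ∞-norm = 4.325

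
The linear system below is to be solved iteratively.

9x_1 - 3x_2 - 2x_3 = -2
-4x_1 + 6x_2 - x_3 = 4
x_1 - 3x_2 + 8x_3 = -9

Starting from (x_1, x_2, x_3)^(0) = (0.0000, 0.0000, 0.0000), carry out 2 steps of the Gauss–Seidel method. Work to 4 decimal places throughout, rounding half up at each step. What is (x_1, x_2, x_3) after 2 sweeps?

(-0.2500, 0.3495, -0.9627)

Iteration 1:
  x_1 = (-2 - (-3)·0.0000 - (-2)·0.0000) / (9) = -0.2222
  x_2 = (4 - (-4)·-0.2222 - (-1)·0.0000) / (6) = 0.5185
  x_3 = (-9 - (1)·-0.2222 - (-3)·0.5185) / (8) = -0.9028
Iteration 2:
  x_1 = (-2 - (-3)·0.5185 - (-2)·-0.9028) / (9) = -0.2500
  x_2 = (4 - (-4)·-0.2500 - (-1)·-0.9028) / (6) = 0.3495
  x_3 = (-9 - (1)·-0.2500 - (-3)·0.3495) / (8) = -0.9627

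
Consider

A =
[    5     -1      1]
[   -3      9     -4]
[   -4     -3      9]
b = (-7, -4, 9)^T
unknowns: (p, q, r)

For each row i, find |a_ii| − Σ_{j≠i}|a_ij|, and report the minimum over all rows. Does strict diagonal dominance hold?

row 1: |5| − (1+1) = 3
row 2: |9| − (3+4) = 2
row 3: |9| − (4+3) = 2
minimum over rows = 2 → strictly diagonally dominant (convergence guaranteed)

2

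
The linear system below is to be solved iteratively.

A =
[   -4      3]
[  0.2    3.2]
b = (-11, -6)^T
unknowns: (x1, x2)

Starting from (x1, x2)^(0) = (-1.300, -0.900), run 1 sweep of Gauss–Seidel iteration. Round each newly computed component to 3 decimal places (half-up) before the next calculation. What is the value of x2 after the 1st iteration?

Iteration 1:
  x1 = (-11 - (3)·-0.900) / (-4) = 2.075
  x2 = (-6 - (0.2)·2.075) / (3.2) = -2.005

-2.005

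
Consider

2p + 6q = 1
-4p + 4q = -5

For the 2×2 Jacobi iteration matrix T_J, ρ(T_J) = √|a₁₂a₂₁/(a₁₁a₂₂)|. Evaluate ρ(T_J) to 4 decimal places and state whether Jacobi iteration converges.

a₁₂a₂₁/(a₁₁a₂₂) = (6)·(-4) / ((2)·(4)) = -3.000000
ρ = √|-3.000000| = √3.000000 = 1.7321
ρ > 1, so Jacobi diverges

1.7321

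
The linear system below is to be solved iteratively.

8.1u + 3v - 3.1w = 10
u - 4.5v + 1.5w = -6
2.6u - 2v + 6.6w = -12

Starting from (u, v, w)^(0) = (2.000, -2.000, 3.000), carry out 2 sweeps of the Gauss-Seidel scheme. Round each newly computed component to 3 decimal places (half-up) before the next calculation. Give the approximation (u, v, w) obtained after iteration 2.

(-0.702, 0.467, -1.400)

Iteration 1:
  u = (10 - (3)·-2.000 - (-3.1)·3.000) / (8.1) = 3.123
  v = (-6 - (1)·3.123 - (1.5)·3.000) / (-4.5) = 3.027
  w = (-12 - (2.6)·3.123 - (-2)·3.027) / (6.6) = -2.131
Iteration 2:
  u = (10 - (3)·3.027 - (-3.1)·-2.131) / (8.1) = -0.702
  v = (-6 - (1)·-0.702 - (1.5)·-2.131) / (-4.5) = 0.467
  w = (-12 - (2.6)·-0.702 - (-2)·0.467) / (6.6) = -1.400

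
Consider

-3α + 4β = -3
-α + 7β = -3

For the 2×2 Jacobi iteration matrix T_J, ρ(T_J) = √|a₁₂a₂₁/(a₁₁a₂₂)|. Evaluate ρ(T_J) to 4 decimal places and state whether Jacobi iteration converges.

0.4364

a₁₂a₂₁/(a₁₁a₂₂) = (4)·(-1) / ((-3)·(7)) = 0.190476
ρ = √|0.190476| = √0.190476 = 0.4364
ρ < 1, so Jacobi converges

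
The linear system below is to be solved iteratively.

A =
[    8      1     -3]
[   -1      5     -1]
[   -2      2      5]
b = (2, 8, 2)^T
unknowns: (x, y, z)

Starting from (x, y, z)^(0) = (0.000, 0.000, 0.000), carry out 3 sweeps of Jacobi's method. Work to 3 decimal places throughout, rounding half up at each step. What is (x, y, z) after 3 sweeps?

(-0.019, 1.612, -0.212)

Iteration 1:
  x = (2 - (1)·0.000 - (-3)·0.000) / (8) = 0.250
  y = (8 - (-1)·0.000 - (-1)·0.000) / (5) = 1.600
  z = (2 - (-2)·0.000 - (2)·0.000) / (5) = 0.400
Iteration 2:
  x = (2 - (1)·1.600 - (-3)·0.400) / (8) = 0.200
  y = (8 - (-1)·0.250 - (-1)·0.400) / (5) = 1.730
  z = (2 - (-2)·0.250 - (2)·1.600) / (5) = -0.140
Iteration 3:
  x = (2 - (1)·1.730 - (-3)·-0.140) / (8) = -0.019
  y = (8 - (-1)·0.200 - (-1)·-0.140) / (5) = 1.612
  z = (2 - (-2)·0.200 - (2)·1.730) / (5) = -0.212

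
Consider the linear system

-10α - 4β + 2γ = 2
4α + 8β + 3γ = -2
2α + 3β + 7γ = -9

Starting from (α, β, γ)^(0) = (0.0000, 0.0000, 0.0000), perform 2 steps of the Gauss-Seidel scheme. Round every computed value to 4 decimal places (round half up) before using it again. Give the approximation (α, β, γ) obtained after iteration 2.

(-0.3729, 0.3731, -1.3391)

Iteration 1:
  α = (2 - (-4)·0.0000 - (2)·0.0000) / (-10) = -0.2000
  β = (-2 - (4)·-0.2000 - (3)·0.0000) / (8) = -0.1500
  γ = (-9 - (2)·-0.2000 - (3)·-0.1500) / (7) = -1.1643
Iteration 2:
  α = (2 - (-4)·-0.1500 - (2)·-1.1643) / (-10) = -0.3729
  β = (-2 - (4)·-0.3729 - (3)·-1.1643) / (8) = 0.3731
  γ = (-9 - (2)·-0.3729 - (3)·0.3731) / (7) = -1.3391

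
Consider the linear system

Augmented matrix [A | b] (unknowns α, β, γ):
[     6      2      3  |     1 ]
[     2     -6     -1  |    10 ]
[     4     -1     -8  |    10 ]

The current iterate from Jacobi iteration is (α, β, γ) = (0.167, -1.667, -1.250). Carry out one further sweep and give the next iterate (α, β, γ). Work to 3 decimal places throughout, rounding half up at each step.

One sweep:
  α = (1 - (2)·-1.667 - (3)·-1.250) / (6) = 1.347
  β = (10 - (2)·0.167 - (-1)·-1.250) / (-6) = -1.403
  γ = (10 - (4)·0.167 - (-1)·-1.667) / (-8) = -0.958

(1.347, -1.403, -0.958)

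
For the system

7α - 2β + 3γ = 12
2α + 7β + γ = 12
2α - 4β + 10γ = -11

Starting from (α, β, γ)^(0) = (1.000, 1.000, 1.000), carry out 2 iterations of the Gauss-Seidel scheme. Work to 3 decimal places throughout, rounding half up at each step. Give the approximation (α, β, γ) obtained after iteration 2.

Iteration 1:
  α = (12 - (-2)·1.000 - (3)·1.000) / (7) = 1.571
  β = (12 - (2)·1.571 - (1)·1.000) / (7) = 1.123
  γ = (-11 - (2)·1.571 - (-4)·1.123) / (10) = -0.965
Iteration 2:
  α = (12 - (-2)·1.123 - (3)·-0.965) / (7) = 2.449
  β = (12 - (2)·2.449 - (1)·-0.965) / (7) = 1.152
  γ = (-11 - (2)·2.449 - (-4)·1.152) / (10) = -1.129

(2.449, 1.152, -1.129)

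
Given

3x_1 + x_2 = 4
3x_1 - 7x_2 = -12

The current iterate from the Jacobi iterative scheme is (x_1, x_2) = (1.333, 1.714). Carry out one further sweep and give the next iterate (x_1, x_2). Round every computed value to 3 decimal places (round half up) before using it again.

(0.762, 2.286)

One sweep:
  x_1 = (4 - (1)·1.714) / (3) = 0.762
  x_2 = (-12 - (3)·1.333) / (-7) = 2.286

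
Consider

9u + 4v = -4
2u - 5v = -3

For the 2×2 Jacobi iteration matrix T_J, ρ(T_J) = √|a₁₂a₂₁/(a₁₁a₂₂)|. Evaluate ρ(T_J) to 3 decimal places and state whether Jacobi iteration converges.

a₁₂a₂₁/(a₁₁a₂₂) = (4)·(2) / ((9)·(-5)) = -0.177778
ρ = √|-0.177778| = √0.177778 = 0.422
ρ < 1, so Jacobi converges

0.422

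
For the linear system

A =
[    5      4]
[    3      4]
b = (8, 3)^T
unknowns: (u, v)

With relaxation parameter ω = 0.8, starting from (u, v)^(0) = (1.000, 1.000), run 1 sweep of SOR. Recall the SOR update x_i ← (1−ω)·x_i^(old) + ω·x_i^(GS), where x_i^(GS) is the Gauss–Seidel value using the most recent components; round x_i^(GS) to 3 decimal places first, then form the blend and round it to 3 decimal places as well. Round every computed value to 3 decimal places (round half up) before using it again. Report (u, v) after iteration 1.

(0.840, 0.296)

Iteration 1:
  u: GS value = (8 - (4)·1.000) / (5) = 0.800;  u ← (1−ω)·1.000 + ω·0.800 = 0.840
  v: GS value = (3 - (3)·0.840) / (4) = 0.120;  v ← (1−ω)·1.000 + ω·0.120 = 0.296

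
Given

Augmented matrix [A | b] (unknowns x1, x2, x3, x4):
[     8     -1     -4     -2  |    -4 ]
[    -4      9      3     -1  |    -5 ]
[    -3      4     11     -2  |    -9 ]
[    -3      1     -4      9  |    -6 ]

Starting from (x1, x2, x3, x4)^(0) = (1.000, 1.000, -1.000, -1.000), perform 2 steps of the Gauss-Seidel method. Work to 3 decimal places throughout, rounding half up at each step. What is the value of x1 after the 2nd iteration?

-1.455

Iteration 1:
  x1 = (-4 - (-1)·1.000 - (-4)·-1.000 - (-2)·-1.000) / (8) = -1.125
  x2 = (-5 - (-4)·-1.125 - (3)·-1.000 - (-1)·-1.000) / (9) = -0.833
  x3 = (-9 - (-3)·-1.125 - (4)·-0.833 - (-2)·-1.000) / (11) = -1.004
  x4 = (-6 - (-3)·-1.125 - (1)·-0.833 - (-4)·-1.004) / (9) = -1.395
Iteration 2:
  x1 = (-4 - (-1)·-0.833 - (-4)·-1.004 - (-2)·-1.395) / (8) = -1.455
  x2 = (-5 - (-4)·-1.455 - (3)·-1.004 - (-1)·-1.395) / (9) = -1.023
  x3 = (-9 - (-3)·-1.455 - (4)·-1.023 - (-2)·-1.395) / (11) = -1.097
  x4 = (-6 - (-3)·-1.455 - (1)·-1.023 - (-4)·-1.097) / (9) = -1.526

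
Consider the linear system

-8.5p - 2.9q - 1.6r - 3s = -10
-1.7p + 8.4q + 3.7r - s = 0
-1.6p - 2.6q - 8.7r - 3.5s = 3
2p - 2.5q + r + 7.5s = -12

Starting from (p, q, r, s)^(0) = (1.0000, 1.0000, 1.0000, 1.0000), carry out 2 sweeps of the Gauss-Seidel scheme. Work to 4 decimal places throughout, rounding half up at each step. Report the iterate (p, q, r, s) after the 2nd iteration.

Iteration 1:
  p = (-10 - (-2.9)·1.0000 - (-1.6)·1.0000 - (-3)·1.0000) / (-8.5) = 0.2941
  q = (0 - (-1.7)·0.2941 - (3.7)·1.0000 - (-1)·1.0000) / (8.4) = -0.2619
  r = (3 - (-1.6)·0.2941 - (-2.6)·-0.2619 - (-3.5)·1.0000) / (-8.7) = -0.7229
  s = (-12 - (2)·0.2941 - (-2.5)·-0.2619 - (1)·-0.7229) / (7.5) = -1.6693
Iteration 2:
  p = (-10 - (-2.9)·-0.2619 - (-1.6)·-0.7229 - (-3)·-1.6693) / (-8.5) = 1.9911
  q = (0 - (-1.7)·1.9911 - (3.7)·-0.7229 - (-1)·-1.6693) / (8.4) = 0.5227
  r = (3 - (-1.6)·1.9911 - (-2.6)·0.5227 - (-3.5)·-1.6693) / (-8.7) = -0.1957
  s = (-12 - (2)·1.9911 - (-2.5)·0.5227 - (1)·-0.1957) / (7.5) = -1.9306

(1.9911, 0.5227, -0.1957, -1.9306)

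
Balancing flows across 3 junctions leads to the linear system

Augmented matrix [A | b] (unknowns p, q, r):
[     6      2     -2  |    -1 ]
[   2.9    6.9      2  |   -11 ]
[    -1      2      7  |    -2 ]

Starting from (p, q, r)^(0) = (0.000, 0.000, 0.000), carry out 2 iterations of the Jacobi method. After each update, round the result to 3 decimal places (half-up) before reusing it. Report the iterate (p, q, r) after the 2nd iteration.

(0.269, -1.441, 0.146)

Iteration 1:
  p = (-1 - (2)·0.000 - (-2)·0.000) / (6) = -0.167
  q = (-11 - (2.9)·0.000 - (2)·0.000) / (6.9) = -1.594
  r = (-2 - (-1)·0.000 - (2)·0.000) / (7) = -0.286
Iteration 2:
  p = (-1 - (2)·-1.594 - (-2)·-0.286) / (6) = 0.269
  q = (-11 - (2.9)·-0.167 - (2)·-0.286) / (6.9) = -1.441
  r = (-2 - (-1)·-0.167 - (2)·-1.594) / (7) = 0.146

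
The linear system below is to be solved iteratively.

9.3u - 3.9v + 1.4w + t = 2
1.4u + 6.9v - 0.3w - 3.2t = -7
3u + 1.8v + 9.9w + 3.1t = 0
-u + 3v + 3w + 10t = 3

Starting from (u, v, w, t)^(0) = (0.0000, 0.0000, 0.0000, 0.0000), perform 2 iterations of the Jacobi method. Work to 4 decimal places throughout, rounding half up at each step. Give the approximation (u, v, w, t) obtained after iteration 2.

Iteration 1:
  u = (2 - (-3.9)·0.0000 - (1.4)·0.0000 - (1)·0.0000) / (9.3) = 0.2151
  v = (-7 - (1.4)·0.0000 - (-0.3)·0.0000 - (-3.2)·0.0000) / (6.9) = -1.0145
  w = (0 - (3)·0.0000 - (1.8)·0.0000 - (3.1)·0.0000) / (9.9) = 0.0000
  t = (3 - (-1)·0.0000 - (3)·0.0000 - (3)·0.0000) / (10) = 0.3000
Iteration 2:
  u = (2 - (-3.9)·-1.0145 - (1.4)·0.0000 - (1)·0.3000) / (9.3) = -0.2426
  v = (-7 - (1.4)·0.2151 - (-0.3)·0.0000 - (-3.2)·0.3000) / (6.9) = -0.9190
  w = (0 - (3)·0.2151 - (1.8)·-1.0145 - (3.1)·0.3000) / (9.9) = 0.0253
  t = (3 - (-1)·0.2151 - (3)·-1.0145 - (3)·0.0000) / (10) = 0.6259

(-0.2426, -0.9190, 0.0253, 0.6259)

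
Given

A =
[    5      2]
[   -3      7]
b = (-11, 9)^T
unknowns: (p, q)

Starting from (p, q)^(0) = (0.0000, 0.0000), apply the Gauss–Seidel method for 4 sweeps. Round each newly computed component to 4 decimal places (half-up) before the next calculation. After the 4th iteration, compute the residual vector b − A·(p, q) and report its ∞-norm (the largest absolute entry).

Iteration 1:
  p = (-11 - (2)·0.0000) / (5) = -2.2000
  q = (9 - (-3)·-2.2000) / (7) = 0.3429
Iteration 2:
  p = (-11 - (2)·0.3429) / (5) = -2.3372
  q = (9 - (-3)·-2.3372) / (7) = 0.2841
Iteration 3:
  p = (-11 - (2)·0.2841) / (5) = -2.3136
  q = (9 - (-3)·-2.3136) / (7) = 0.2942
Iteration 4:
  p = (-11 - (2)·0.2942) / (5) = -2.3177
  q = (9 - (-3)·-2.3177) / (7) = 0.2924
Residual b − A·x = (0.0037, 0.0001); ∞-norm = 0.0037

0.0037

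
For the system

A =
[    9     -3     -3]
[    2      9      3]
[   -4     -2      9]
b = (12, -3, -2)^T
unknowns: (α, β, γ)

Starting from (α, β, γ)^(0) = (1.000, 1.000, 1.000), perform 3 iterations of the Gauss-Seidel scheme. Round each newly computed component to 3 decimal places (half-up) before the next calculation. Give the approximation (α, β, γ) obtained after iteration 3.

(1.130, -0.620, 0.142)

Iteration 1:
  α = (12 - (-3)·1.000 - (-3)·1.000) / (9) = 2.000
  β = (-3 - (2)·2.000 - (3)·1.000) / (9) = -1.111
  γ = (-2 - (-4)·2.000 - (-2)·-1.111) / (9) = 0.420
Iteration 2:
  α = (12 - (-3)·-1.111 - (-3)·0.420) / (9) = 1.103
  β = (-3 - (2)·1.103 - (3)·0.420) / (9) = -0.718
  γ = (-2 - (-4)·1.103 - (-2)·-0.718) / (9) = 0.108
Iteration 3:
  α = (12 - (-3)·-0.718 - (-3)·0.108) / (9) = 1.130
  β = (-3 - (2)·1.130 - (3)·0.108) / (9) = -0.620
  γ = (-2 - (-4)·1.130 - (-2)·-0.620) / (9) = 0.142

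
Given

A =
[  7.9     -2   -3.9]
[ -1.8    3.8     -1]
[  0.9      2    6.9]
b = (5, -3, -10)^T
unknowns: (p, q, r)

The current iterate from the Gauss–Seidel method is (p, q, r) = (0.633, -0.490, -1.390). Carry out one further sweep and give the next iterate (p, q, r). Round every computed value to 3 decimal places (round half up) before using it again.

One sweep:
  p = (5 - (-2)·-0.490 - (-3.9)·-1.390) / (7.9) = -0.177
  q = (-3 - (-1.8)·-0.177 - (-1)·-1.390) / (3.8) = -1.239
  r = (-10 - (0.9)·-0.177 - (2)·-1.239) / (6.9) = -1.067

(-0.177, -1.239, -1.067)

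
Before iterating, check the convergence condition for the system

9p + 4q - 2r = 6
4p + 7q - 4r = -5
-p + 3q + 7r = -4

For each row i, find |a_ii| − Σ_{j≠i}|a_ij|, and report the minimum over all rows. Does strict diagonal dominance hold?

row 1: |9| − (4+2) = 3
row 2: |7| − (4+4) = -1
row 3: |7| − (1+3) = 3
minimum over rows = -1 → not strictly diagonally dominant

-1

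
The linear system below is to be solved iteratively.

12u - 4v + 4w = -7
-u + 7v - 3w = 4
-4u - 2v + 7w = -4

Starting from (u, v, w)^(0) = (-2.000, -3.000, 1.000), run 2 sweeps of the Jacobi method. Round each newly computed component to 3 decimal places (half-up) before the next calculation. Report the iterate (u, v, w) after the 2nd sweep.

Iteration 1:
  u = (-7 - (-4)·-3.000 - (4)·1.000) / (12) = -1.917
  v = (4 - (-1)·-2.000 - (-3)·1.000) / (7) = 0.714
  w = (-4 - (-4)·-2.000 - (-2)·-3.000) / (7) = -2.571
Iteration 2:
  u = (-7 - (-4)·0.714 - (4)·-2.571) / (12) = 0.512
  v = (4 - (-1)·-1.917 - (-3)·-2.571) / (7) = -0.804
  w = (-4 - (-4)·-1.917 - (-2)·0.714) / (7) = -1.463

(0.512, -0.804, -1.463)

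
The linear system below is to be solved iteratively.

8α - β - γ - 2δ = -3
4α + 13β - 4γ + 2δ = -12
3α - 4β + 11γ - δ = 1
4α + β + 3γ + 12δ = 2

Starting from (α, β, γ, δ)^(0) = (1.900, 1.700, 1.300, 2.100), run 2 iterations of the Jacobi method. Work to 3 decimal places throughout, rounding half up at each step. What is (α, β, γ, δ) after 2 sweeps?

(-0.739, -0.824, -0.657, 0.015)

Iteration 1:
  α = (-3 - (-1)·1.700 - (-1)·1.300 - (-2)·2.100) / (8) = 0.525
  β = (-12 - (4)·1.900 - (-4)·1.300 - (2)·2.100) / (13) = -1.431
  γ = (1 - (3)·1.900 - (-4)·1.700 - (-1)·2.100) / (11) = 0.382
  δ = (2 - (4)·1.900 - (1)·1.700 - (3)·1.300) / (12) = -0.933
Iteration 2:
  α = (-3 - (-1)·-1.431 - (-1)·0.382 - (-2)·-0.933) / (8) = -0.739
  β = (-12 - (4)·0.525 - (-4)·0.382 - (2)·-0.933) / (13) = -0.824
  γ = (1 - (3)·0.525 - (-4)·-1.431 - (-1)·-0.933) / (11) = -0.657
  δ = (2 - (4)·0.525 - (1)·-1.431 - (3)·0.382) / (12) = 0.015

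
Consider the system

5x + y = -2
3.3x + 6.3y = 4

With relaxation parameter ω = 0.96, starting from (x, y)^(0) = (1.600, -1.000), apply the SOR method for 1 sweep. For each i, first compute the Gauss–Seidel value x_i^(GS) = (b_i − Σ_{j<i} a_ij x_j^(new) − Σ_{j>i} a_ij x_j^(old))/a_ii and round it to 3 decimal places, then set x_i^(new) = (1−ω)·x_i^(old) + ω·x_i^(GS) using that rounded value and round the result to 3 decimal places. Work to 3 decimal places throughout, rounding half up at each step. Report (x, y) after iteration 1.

Iteration 1:
  x: GS value = (-2 - (1)·-1.000) / (5) = -0.200;  x ← (1−ω)·1.600 + ω·-0.200 = -0.128
  y: GS value = (4 - (3.3)·-0.128) / (6.3) = 0.702;  y ← (1−ω)·-1.000 + ω·0.702 = 0.634

(-0.128, 0.634)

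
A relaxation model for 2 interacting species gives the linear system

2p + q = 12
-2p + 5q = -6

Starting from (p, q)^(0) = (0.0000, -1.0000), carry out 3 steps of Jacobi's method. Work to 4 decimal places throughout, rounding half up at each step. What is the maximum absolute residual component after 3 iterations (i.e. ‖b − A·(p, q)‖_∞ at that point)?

Iteration 1:
  p = (12 - (1)·-1.0000) / (2) = 6.5000
  q = (-6 - (-2)·0.0000) / (5) = -1.2000
Iteration 2:
  p = (12 - (1)·-1.2000) / (2) = 6.6000
  q = (-6 - (-2)·6.5000) / (5) = 1.4000
Iteration 3:
  p = (12 - (1)·1.4000) / (2) = 5.3000
  q = (-6 - (-2)·6.6000) / (5) = 1.4400
Residual b − A·x = (-0.0400, -2.6000); ∞-norm = 2.6000

2.6000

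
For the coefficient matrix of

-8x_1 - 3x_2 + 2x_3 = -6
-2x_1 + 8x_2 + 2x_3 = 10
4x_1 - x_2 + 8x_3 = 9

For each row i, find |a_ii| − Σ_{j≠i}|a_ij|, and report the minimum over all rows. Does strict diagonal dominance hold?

row 1: |-8| − (3+2) = 3
row 2: |8| − (2+2) = 4
row 3: |8| − (4+1) = 3
minimum over rows = 3 → strictly diagonally dominant (convergence guaranteed)

3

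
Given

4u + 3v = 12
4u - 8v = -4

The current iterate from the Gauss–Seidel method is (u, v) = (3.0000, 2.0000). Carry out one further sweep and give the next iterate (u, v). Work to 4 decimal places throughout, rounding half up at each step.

One sweep:
  u = (12 - (3)·2.0000) / (4) = 1.5000
  v = (-4 - (4)·1.5000) / (-8) = 1.2500

(1.5000, 1.2500)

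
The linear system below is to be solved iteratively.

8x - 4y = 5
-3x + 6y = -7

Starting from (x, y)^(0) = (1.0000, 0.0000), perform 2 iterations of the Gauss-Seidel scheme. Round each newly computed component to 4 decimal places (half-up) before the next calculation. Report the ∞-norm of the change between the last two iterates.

0.4271

Iteration 1:
  x = (5 - (-4)·0.0000) / (8) = 0.6250
  y = (-7 - (-3)·0.6250) / (6) = -0.8542
Iteration 2:
  x = (5 - (-4)·-0.8542) / (8) = 0.1979
  y = (-7 - (-3)·0.1979) / (6) = -1.0677
Change: (-0.4271, -0.2135) → max |·| = 0.4271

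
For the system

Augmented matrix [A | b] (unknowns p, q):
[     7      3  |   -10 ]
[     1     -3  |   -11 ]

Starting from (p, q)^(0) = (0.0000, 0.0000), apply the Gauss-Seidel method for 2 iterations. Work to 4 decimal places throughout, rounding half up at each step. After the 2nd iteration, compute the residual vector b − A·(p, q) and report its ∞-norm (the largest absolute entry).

Iteration 1:
  p = (-10 - (3)·0.0000) / (7) = -1.4286
  q = (-11 - (1)·-1.4286) / (-3) = 3.1905
Iteration 2:
  p = (-10 - (3)·3.1905) / (7) = -2.7959
  q = (-11 - (1)·-2.7959) / (-3) = 2.7347
Residual b − A·x = (1.3672, 0.0000); ∞-norm = 1.3672

1.3672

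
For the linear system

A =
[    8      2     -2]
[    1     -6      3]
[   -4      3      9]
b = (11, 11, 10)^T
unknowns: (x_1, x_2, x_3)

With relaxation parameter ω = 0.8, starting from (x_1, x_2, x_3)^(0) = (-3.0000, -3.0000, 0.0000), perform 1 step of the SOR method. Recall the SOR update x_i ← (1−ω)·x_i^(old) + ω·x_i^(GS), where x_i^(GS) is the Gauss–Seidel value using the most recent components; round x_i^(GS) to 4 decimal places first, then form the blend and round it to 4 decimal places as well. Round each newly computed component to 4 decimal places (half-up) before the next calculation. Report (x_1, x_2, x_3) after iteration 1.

Iteration 1:
  x_1: GS value = (11 - (2)·-3.0000 - (-2)·0.0000) / (8) = 2.1250;  x_1 ← (1−ω)·-3.0000 + ω·2.1250 = 1.1000
  x_2: GS value = (11 - (1)·1.1000 - (3)·0.0000) / (-6) = -1.6500;  x_2 ← (1−ω)·-3.0000 + ω·-1.6500 = -1.9200
  x_3: GS value = (10 - (-4)·1.1000 - (3)·-1.9200) / (9) = 2.2400;  x_3 ← (1−ω)·0.0000 + ω·2.2400 = 1.7920

(1.1000, -1.9200, 1.7920)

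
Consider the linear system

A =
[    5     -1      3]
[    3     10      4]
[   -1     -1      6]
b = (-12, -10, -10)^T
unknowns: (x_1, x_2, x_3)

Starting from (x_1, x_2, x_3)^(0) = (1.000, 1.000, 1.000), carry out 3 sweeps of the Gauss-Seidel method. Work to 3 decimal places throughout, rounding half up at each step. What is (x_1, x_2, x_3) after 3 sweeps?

Iteration 1:
  x_1 = (-12 - (-1)·1.000 - (3)·1.000) / (5) = -2.800
  x_2 = (-10 - (3)·-2.800 - (4)·1.000) / (10) = -0.560
  x_3 = (-10 - (-1)·-2.800 - (-1)·-0.560) / (6) = -2.227
Iteration 2:
  x_1 = (-12 - (-1)·-0.560 - (3)·-2.227) / (5) = -1.176
  x_2 = (-10 - (3)·-1.176 - (4)·-2.227) / (10) = 0.244
  x_3 = (-10 - (-1)·-1.176 - (-1)·0.244) / (6) = -1.822
Iteration 3:
  x_1 = (-12 - (-1)·0.244 - (3)·-1.822) / (5) = -1.258
  x_2 = (-10 - (3)·-1.258 - (4)·-1.822) / (10) = 0.106
  x_3 = (-10 - (-1)·-1.258 - (-1)·0.106) / (6) = -1.859

(-1.258, 0.106, -1.859)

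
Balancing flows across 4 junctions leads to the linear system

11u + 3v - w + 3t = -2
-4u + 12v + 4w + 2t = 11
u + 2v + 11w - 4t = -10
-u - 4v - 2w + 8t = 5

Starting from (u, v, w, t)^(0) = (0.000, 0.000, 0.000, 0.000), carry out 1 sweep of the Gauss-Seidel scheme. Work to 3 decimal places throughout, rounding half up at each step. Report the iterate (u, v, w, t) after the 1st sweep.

(-0.182, 0.856, -1.048, 0.768)

Iteration 1:
  u = (-2 - (3)·0.000 - (-1)·0.000 - (3)·0.000) / (11) = -0.182
  v = (11 - (-4)·-0.182 - (4)·0.000 - (2)·0.000) / (12) = 0.856
  w = (-10 - (1)·-0.182 - (2)·0.856 - (-4)·0.000) / (11) = -1.048
  t = (5 - (-1)·-0.182 - (-4)·0.856 - (-2)·-1.048) / (8) = 0.768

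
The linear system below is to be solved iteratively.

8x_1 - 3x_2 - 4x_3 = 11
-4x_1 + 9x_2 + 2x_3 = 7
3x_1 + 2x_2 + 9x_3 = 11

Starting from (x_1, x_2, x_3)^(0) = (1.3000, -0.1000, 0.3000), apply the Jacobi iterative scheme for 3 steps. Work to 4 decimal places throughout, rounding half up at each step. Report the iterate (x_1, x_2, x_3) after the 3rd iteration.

Iteration 1:
  x_1 = (11 - (-3)·-0.1000 - (-4)·0.3000) / (8) = 1.4875
  x_2 = (7 - (-4)·1.3000 - (2)·0.3000) / (9) = 1.2889
  x_3 = (11 - (3)·1.3000 - (2)·-0.1000) / (9) = 0.8111
Iteration 2:
  x_1 = (11 - (-3)·1.2889 - (-4)·0.8111) / (8) = 2.2639
  x_2 = (7 - (-4)·1.4875 - (2)·0.8111) / (9) = 1.2586
  x_3 = (11 - (3)·1.4875 - (2)·1.2889) / (9) = 0.4400
Iteration 3:
  x_1 = (11 - (-3)·1.2586 - (-4)·0.4400) / (8) = 2.0670
  x_2 = (7 - (-4)·2.2639 - (2)·0.4400) / (9) = 1.6862
  x_3 = (11 - (3)·2.2639 - (2)·1.2586) / (9) = 0.1879

(2.0670, 1.6862, 0.1879)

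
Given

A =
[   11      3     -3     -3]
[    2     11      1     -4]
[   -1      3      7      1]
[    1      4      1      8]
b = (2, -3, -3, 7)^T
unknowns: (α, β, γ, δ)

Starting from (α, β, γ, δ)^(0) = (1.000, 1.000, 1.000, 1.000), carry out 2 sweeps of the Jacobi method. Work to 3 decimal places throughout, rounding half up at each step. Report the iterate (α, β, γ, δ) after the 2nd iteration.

(0.032, -0.232, -0.303, 1.016)

Iteration 1:
  α = (2 - (3)·1.000 - (-3)·1.000 - (-3)·1.000) / (11) = 0.455
  β = (-3 - (2)·1.000 - (1)·1.000 - (-4)·1.000) / (11) = -0.182
  γ = (-3 - (-1)·1.000 - (3)·1.000 - (1)·1.000) / (7) = -0.857
  δ = (7 - (1)·1.000 - (4)·1.000 - (1)·1.000) / (8) = 0.125
Iteration 2:
  α = (2 - (3)·-0.182 - (-3)·-0.857 - (-3)·0.125) / (11) = 0.032
  β = (-3 - (2)·0.455 - (1)·-0.857 - (-4)·0.125) / (11) = -0.232
  γ = (-3 - (-1)·0.455 - (3)·-0.182 - (1)·0.125) / (7) = -0.303
  δ = (7 - (1)·0.455 - (4)·-0.182 - (1)·-0.857) / (8) = 1.016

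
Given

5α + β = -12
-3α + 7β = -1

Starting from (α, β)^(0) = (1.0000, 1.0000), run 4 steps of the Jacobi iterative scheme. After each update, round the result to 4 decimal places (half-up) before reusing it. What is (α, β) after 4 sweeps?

Iteration 1:
  α = (-12 - (1)·1.0000) / (5) = -2.6000
  β = (-1 - (-3)·1.0000) / (7) = 0.2857
Iteration 2:
  α = (-12 - (1)·0.2857) / (5) = -2.4571
  β = (-1 - (-3)·-2.6000) / (7) = -1.2571
Iteration 3:
  α = (-12 - (1)·-1.2571) / (5) = -2.1486
  β = (-1 - (-3)·-2.4571) / (7) = -1.1959
Iteration 4:
  α = (-12 - (1)·-1.1959) / (5) = -2.1608
  β = (-1 - (-3)·-2.1486) / (7) = -1.0637

(-2.1608, -1.0637)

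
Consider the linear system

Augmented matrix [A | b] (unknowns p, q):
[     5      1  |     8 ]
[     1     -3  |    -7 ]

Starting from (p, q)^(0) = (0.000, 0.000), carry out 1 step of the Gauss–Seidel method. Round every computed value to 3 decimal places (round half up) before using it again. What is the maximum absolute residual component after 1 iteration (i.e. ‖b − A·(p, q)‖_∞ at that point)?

Iteration 1:
  p = (8 - (1)·0.000) / (5) = 1.600
  q = (-7 - (1)·1.600) / (-3) = 2.867
Residual b − A·x = (-2.867, 0.001); ∞-norm = 2.867

2.867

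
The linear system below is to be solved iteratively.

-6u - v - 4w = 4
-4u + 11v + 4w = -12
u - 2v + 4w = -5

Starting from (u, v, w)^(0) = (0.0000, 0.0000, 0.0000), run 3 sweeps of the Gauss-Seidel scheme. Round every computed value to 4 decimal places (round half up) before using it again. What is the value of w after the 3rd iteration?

-1.5440

Iteration 1:
  u = (4 - (-1)·0.0000 - (-4)·0.0000) / (-6) = -0.6667
  v = (-12 - (-4)·-0.6667 - (4)·0.0000) / (11) = -1.3333
  w = (-5 - (1)·-0.6667 - (-2)·-1.3333) / (4) = -1.7500
Iteration 2:
  u = (4 - (-1)·-1.3333 - (-4)·-1.7500) / (-6) = 0.7222
  v = (-12 - (-4)·0.7222 - (4)·-1.7500) / (11) = -0.1919
  w = (-5 - (1)·0.7222 - (-2)·-0.1919) / (4) = -1.5265
Iteration 3:
  u = (4 - (-1)·-0.1919 - (-4)·-1.5265) / (-6) = 0.3830
  v = (-12 - (-4)·0.3830 - (4)·-1.5265) / (11) = -0.3965
  w = (-5 - (1)·0.3830 - (-2)·-0.3965) / (4) = -1.5440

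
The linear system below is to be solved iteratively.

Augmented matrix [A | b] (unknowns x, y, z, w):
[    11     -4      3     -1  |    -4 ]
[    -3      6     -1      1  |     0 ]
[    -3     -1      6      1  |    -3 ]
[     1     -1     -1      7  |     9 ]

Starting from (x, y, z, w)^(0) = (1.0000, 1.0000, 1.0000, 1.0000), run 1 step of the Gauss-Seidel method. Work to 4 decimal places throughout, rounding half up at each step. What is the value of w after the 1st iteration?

1.1883

Iteration 1:
  x = (-4 - (-4)·1.0000 - (3)·1.0000 - (-1)·1.0000) / (11) = -0.1818
  y = (0 - (-3)·-0.1818 - (-1)·1.0000 - (1)·1.0000) / (6) = -0.0909
  z = (-3 - (-3)·-0.1818 - (-1)·-0.0909 - (1)·1.0000) / (6) = -0.7727
  w = (9 - (1)·-0.1818 - (-1)·-0.0909 - (-1)·-0.7727) / (7) = 1.1883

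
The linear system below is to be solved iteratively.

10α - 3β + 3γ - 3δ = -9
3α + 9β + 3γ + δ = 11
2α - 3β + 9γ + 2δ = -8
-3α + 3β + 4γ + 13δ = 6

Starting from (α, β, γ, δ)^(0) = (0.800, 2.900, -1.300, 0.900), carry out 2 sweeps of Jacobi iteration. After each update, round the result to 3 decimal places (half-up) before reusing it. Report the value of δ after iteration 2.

0.402

Iteration 1:
  α = (-9 - (-3)·2.900 - (3)·-1.300 - (-3)·0.900) / (10) = 0.630
  β = (11 - (3)·0.800 - (3)·-1.300 - (1)·0.900) / (9) = 1.289
  γ = (-8 - (2)·0.800 - (-3)·2.900 - (2)·0.900) / (9) = -0.300
  δ = (6 - (-3)·0.800 - (3)·2.900 - (4)·-1.300) / (13) = 0.377
Iteration 2:
  α = (-9 - (-3)·1.289 - (3)·-0.300 - (-3)·0.377) / (10) = -0.310
  β = (11 - (3)·0.630 - (3)·-0.300 - (1)·0.377) / (9) = 1.070
  γ = (-8 - (2)·0.630 - (-3)·1.289 - (2)·0.377) / (9) = -0.683
  δ = (6 - (-3)·0.630 - (3)·1.289 - (4)·-0.300) / (13) = 0.402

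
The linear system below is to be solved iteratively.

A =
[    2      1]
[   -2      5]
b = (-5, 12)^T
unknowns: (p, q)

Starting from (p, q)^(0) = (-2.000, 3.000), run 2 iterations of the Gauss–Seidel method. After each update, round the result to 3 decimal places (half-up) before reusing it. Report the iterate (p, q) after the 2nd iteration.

(-2.900, 1.240)

Iteration 1:
  p = (-5 - (1)·3.000) / (2) = -4.000
  q = (12 - (-2)·-4.000) / (5) = 0.800
Iteration 2:
  p = (-5 - (1)·0.800) / (2) = -2.900
  q = (12 - (-2)·-2.900) / (5) = 1.240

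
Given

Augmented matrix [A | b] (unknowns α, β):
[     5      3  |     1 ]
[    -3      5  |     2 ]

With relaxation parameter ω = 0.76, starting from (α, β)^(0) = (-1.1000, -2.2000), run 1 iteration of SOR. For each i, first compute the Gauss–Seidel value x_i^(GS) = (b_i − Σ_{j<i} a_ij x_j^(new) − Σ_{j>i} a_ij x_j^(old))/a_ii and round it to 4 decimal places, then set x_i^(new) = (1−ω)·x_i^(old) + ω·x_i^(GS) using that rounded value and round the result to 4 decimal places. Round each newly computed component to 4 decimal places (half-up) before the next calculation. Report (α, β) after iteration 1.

Iteration 1:
  α: GS value = (1 - (3)·-2.2000) / (5) = 1.5200;  α ← (1−ω)·-1.1000 + ω·1.5200 = 0.8912
  β: GS value = (2 - (-3)·0.8912) / (5) = 0.9347;  β ← (1−ω)·-2.2000 + ω·0.9347 = 0.1824

(0.8912, 0.1824)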